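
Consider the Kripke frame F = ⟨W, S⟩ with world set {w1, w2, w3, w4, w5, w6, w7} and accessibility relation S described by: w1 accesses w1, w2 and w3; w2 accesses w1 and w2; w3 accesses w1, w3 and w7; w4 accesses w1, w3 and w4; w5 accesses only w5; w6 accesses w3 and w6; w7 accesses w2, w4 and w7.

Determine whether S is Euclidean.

Euclidean: no — w1 S w2 and w1 S w3, but not w2 S w3.

No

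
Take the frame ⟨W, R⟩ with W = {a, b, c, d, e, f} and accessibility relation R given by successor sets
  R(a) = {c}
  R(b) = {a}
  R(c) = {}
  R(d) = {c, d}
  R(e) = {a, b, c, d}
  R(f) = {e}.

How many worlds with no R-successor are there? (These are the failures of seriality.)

Enumerating: c.

1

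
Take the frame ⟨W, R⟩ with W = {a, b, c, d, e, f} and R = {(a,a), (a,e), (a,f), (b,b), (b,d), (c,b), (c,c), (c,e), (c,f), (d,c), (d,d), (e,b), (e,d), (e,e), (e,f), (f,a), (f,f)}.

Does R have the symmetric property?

Symmetric: no — a R e but not e R a.

No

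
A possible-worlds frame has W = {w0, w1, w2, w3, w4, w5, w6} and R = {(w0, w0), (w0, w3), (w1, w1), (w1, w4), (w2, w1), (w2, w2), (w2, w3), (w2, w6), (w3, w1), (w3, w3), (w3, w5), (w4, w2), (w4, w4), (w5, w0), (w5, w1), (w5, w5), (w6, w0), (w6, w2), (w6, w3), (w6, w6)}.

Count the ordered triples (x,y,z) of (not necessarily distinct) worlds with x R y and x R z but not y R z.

Enumerating: (w0,w3,w0), (w1,w4,w1), (w2,w1,w2), (w2,w1,w3), (w2,w1,w6), (w2,w3,w2), (w2,w3,w6), (w2,w6,w1), (w3,w1,w3), (w3,w1,w5), (w3,w5,w3), (w4,w2,w4), … and 10 more.
Total: 22.

22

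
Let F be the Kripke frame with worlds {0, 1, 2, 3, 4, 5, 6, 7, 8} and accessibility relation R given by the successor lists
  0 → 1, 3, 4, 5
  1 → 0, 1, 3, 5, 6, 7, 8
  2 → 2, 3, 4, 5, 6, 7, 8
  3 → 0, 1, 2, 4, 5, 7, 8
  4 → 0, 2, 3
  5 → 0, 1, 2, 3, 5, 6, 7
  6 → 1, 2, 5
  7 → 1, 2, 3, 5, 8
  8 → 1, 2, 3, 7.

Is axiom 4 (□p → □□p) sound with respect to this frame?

By correspondence theory, 4 is valid on a frame iff R is transitive.
Transitive: no — 0 R 1 and 1 R 6, but not 0 R 6.

No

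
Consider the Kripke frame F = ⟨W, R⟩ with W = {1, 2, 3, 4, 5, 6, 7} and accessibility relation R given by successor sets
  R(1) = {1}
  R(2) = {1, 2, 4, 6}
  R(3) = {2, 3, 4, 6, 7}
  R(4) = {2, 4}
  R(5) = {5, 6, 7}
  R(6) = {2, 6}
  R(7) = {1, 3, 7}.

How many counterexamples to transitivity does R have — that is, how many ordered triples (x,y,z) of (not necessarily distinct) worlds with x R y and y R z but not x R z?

Enumerating: (3,2,1), (3,7,1), (4,2,1), (4,2,6), (5,6,2), (5,7,1), (5,7,3), (6,2,1), (6,2,4), (7,3,2), (7,3,4), (7,3,6).

12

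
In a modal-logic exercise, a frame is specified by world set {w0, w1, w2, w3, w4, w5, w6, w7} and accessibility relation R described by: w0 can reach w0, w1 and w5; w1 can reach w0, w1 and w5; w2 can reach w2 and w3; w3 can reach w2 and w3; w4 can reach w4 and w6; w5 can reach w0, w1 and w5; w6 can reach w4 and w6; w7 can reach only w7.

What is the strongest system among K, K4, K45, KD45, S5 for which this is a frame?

S5

Transitive (axiom 4): yes — every two-step R-path is closed by a direct edge.
Euclidean (axiom 5): yes — any two successors of a common world are R-related.
Serial (axiom D): yes — every world has a successor (e.g. w0 R w0).
Reflexive (axiom T): yes — every world is R-related to itself.
So F validates K, K4, K45, KD45, S5. The strongest is S5.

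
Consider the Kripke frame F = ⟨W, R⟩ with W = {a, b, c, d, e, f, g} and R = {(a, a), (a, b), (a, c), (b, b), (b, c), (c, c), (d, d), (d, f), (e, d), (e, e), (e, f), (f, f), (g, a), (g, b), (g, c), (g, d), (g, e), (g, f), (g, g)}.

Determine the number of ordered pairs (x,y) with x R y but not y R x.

Enumerating: (a,b), (a,c), (b,c), (d,f), (e,d), (e,f), (g,a), (g,b), (g,c), (g,d), (g,e), (g,f).

12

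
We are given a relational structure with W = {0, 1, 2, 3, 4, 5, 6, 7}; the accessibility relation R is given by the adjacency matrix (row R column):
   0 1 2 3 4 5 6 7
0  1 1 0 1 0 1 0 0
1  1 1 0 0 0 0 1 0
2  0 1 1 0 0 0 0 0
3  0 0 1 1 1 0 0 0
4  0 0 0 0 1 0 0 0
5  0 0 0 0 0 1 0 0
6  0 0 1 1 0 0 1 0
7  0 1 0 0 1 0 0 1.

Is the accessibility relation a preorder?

No

Reflexive: yes — every world is R-related to itself.
Transitive: no — 0 R 1 and 1 R 6, but not 0 R 6.
So R is not a preorder.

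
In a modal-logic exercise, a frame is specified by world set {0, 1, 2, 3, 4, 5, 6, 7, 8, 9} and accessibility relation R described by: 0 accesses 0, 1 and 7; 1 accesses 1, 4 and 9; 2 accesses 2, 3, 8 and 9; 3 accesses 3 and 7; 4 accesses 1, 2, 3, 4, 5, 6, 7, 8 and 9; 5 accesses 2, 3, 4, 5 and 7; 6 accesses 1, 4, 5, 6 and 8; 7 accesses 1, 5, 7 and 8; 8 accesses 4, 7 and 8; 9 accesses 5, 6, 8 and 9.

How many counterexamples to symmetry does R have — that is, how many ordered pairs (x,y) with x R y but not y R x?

20

Enumerating: (0,1), (0,7), (1,9), (2,3), (2,8), (2,9), (3,7), (4,2), (4,3), (4,7), (4,9), (5,2), … and 8 more.
Total: 20.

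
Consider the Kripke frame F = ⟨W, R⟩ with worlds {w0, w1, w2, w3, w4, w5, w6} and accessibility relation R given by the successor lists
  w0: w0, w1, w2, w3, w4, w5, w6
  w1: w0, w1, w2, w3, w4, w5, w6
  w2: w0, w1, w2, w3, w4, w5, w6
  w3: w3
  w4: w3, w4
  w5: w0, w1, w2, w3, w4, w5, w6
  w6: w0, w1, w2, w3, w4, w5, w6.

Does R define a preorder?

Reflexive: yes — every world is R-related to itself.
Transitive: yes — every two-step R-path is closed by a direct edge.
So R is a preorder.

Yes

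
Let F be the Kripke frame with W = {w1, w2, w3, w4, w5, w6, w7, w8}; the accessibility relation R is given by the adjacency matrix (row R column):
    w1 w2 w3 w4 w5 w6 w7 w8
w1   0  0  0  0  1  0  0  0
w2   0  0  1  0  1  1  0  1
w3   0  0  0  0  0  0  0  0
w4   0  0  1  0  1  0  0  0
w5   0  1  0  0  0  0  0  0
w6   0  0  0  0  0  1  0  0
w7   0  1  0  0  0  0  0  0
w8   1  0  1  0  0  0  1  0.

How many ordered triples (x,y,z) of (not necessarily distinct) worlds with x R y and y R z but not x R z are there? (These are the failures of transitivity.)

Enumerating: (w1,w5,w2), (w2,w5,w2), (w2,w8,w1), (w2,w8,w7), (w4,w5,w2), (w5,w2,w3), (w5,w2,w5), (w5,w2,w6), (w5,w2,w8), (w7,w2,w3), (w7,w2,w5), (w7,w2,w6), (w7,w2,w8), (w8,w1,w5), (w8,w7,w2).

15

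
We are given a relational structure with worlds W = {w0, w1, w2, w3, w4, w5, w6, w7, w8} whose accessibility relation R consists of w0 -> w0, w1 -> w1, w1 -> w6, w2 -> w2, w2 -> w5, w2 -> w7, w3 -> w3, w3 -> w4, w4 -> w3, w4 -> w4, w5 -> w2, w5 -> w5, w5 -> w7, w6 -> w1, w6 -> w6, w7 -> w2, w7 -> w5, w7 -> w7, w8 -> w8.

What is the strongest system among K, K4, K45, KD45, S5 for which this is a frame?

Transitive (axiom 4): yes — every two-step R-path is closed by a direct edge.
Euclidean (axiom 5): yes — any two successors of a common world are R-related.
Serial (axiom D): yes — every world has a successor (e.g. w0 R w0).
Reflexive (axiom T): yes — every world is R-related to itself.
So F validates K, K4, K45, KD45, S5. The strongest is S5.

S5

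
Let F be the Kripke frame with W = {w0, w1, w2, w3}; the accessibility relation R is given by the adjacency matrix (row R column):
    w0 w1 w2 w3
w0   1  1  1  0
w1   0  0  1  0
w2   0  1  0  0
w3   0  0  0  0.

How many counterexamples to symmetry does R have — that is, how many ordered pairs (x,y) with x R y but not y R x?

2

Enumerating: (w0,w1), (w0,w2).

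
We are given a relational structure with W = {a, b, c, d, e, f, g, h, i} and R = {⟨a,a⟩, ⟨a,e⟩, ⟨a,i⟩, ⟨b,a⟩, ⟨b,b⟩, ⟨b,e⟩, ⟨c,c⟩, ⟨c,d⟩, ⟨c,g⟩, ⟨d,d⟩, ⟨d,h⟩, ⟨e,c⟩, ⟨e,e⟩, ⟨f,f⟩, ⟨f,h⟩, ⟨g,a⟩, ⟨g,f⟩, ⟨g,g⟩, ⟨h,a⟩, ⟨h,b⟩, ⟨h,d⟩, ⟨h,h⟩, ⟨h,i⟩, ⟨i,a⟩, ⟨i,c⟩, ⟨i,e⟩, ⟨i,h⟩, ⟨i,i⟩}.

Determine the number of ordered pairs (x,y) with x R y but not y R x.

Enumerating: (a,e), (b,a), (b,e), (c,d), (c,g), (e,c), (f,h), (g,a), (g,f), (h,a), (h,b), (i,c), (i,e).

13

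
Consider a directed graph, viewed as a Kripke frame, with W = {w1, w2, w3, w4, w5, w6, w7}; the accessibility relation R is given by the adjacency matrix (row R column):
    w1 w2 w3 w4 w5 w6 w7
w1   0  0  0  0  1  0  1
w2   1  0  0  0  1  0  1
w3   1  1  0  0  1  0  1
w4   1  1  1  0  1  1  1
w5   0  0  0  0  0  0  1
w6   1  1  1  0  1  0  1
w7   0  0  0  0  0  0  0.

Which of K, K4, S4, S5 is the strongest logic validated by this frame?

Transitive (axiom 4): yes — every two-step R-path is closed by a direct edge.
Reflexive (axiom T): no — w1 is not related to itself.
Euclidean (axiom 5): no — w1 R w7 and w1 R w5, but not w7 R w5.
So F validates K, K4; S4 would additionally require R to be reflexive. The strongest is K4.

K4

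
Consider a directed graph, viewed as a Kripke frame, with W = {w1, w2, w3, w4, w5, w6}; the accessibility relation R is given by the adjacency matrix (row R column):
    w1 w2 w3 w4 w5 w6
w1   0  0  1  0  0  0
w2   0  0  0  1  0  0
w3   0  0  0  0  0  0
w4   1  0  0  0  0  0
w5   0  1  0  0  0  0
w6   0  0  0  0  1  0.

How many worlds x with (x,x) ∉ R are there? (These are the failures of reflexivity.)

Enumerating: w1, w2, w3, w4, w5, w6.

6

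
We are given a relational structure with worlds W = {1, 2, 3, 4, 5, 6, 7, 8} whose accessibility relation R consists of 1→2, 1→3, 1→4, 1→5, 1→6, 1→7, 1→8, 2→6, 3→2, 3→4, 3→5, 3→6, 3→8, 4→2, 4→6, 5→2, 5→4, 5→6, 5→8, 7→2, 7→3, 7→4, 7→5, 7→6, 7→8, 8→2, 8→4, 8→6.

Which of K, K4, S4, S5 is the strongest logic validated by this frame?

K4

Transitive (axiom 4): yes — every two-step R-path is closed by a direct edge.
Reflexive (axiom T): no — 1 is not related to itself.
Euclidean (axiom 5): no — 1 R 2 and 1 R 3, but not 2 R 3.
So F validates K, K4; S4 would additionally require R to be reflexive. The strongest is K4.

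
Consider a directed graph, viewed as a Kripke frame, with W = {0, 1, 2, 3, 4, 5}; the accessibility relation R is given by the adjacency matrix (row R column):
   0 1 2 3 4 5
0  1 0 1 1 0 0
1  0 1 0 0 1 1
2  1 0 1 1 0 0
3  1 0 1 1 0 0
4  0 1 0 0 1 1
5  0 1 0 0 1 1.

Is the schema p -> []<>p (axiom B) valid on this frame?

The schema B characterises exactly the symmetric frames.
Symmetric: yes — every pair in R has its reverse in R.

Yes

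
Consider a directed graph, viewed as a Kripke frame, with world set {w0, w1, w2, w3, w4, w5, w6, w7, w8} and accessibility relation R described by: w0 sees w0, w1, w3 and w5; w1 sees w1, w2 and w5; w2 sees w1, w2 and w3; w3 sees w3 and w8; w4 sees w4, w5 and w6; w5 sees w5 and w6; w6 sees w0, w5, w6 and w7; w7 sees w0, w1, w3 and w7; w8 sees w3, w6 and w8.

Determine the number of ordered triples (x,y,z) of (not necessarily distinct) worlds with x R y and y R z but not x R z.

23

Enumerating: (w0,w1,w2), (w0,w3,w8), (w0,w5,w6), (w1,w2,w3), (w1,w5,w6), (w2,w1,w5), (w2,w3,w8), (w3,w8,w6), (w4,w6,w0), (w4,w6,w7), (w5,w6,w0), (w5,w6,w7), … and 11 more.
Total: 23.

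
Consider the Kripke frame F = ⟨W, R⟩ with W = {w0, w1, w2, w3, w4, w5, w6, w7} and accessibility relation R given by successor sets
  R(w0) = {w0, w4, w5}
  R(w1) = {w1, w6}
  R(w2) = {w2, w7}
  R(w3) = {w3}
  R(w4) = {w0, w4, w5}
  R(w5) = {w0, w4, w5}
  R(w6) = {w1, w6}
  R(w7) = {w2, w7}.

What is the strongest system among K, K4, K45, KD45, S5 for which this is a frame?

Transitive (axiom 4): yes — every two-step R-path is closed by a direct edge.
Euclidean (axiom 5): yes — any two successors of a common world are R-related.
Serial (axiom D): yes — every world has a successor (e.g. w0 R w0).
Reflexive (axiom T): yes — every world is R-related to itself.
So F validates K, K4, K45, KD45, S5. The strongest is S5.

S5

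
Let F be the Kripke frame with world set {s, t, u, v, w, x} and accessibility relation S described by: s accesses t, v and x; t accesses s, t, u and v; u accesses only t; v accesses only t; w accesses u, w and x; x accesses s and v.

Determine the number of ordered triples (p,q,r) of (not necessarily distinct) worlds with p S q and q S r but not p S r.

Enumerating: (s,t,s), (s,t,u), (s,x,s), (t,s,x), (u,t,s), (u,t,u), (u,t,v), (v,t,s), (v,t,u), (v,t,v), (w,u,t), (w,x,s), (w,x,v), (x,s,t), (x,s,x), (x,v,t).

16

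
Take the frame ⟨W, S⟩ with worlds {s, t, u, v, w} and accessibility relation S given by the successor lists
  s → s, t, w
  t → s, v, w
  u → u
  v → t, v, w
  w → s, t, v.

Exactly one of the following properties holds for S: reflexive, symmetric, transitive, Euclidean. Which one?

symmetric

Reflexive: no — t is not related to itself.
Symmetric: yes — every pair in S has its reverse in S.
Transitive: no — s S t and t S v, but not s S v.
Euclidean: no — t S s and t S v, but not s S v.
Only symmetric holds.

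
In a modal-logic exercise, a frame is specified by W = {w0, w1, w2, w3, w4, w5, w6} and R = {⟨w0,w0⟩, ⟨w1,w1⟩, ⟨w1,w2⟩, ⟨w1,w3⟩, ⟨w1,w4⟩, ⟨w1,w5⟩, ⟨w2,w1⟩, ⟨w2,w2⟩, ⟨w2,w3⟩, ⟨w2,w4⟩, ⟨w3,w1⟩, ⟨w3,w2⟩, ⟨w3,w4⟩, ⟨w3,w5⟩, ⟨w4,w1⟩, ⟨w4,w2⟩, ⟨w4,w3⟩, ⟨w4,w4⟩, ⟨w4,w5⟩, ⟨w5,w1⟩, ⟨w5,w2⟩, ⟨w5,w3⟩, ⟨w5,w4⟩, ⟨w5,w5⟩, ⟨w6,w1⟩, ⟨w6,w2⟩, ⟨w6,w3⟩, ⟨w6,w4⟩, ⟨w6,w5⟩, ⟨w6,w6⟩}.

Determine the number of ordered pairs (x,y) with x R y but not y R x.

Enumerating: (w5,w2), (w6,w1), (w6,w2), (w6,w3), (w6,w4), (w6,w5).

6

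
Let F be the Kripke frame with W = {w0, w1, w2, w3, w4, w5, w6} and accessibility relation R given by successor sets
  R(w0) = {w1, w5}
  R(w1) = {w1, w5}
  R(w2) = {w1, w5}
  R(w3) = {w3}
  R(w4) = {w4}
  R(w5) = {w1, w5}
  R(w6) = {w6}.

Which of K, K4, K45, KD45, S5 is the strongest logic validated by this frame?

Transitive (axiom 4): yes — every two-step R-path is closed by a direct edge.
Euclidean (axiom 5): yes — any two successors of a common world are R-related.
Serial (axiom D): yes — every world has a successor (e.g. w0 R w1).
Reflexive (axiom T): no — w0 is not related to itself.
So F validates K, K4, K45, KD45; S5 would additionally require R to be reflexive. The strongest is KD45.

KD45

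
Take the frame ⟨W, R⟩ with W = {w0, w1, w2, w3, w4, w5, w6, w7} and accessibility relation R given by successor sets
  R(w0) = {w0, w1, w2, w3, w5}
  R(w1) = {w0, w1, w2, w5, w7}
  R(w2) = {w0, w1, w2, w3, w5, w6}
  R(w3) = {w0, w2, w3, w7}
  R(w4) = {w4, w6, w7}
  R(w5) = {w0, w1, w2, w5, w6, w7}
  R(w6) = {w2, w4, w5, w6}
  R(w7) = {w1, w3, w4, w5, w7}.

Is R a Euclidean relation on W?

Euclidean: no — w0 R w1 and w0 R w3, but not w1 R w3.

No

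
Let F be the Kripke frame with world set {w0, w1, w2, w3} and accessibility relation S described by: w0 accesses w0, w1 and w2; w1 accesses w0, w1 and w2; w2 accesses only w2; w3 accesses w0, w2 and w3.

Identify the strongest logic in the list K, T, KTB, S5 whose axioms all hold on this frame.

T

Reflexive (axiom T): yes — every world is S-related to itself.
Symmetric (axiom B): no — w0 S w2 but not w2 S w0.
Euclidean (axiom 5): no — w0 S w2 and w0 S w1, but not w2 S w1.
So F validates K, T; KTB would additionally require S to be symmetric. The strongest is T.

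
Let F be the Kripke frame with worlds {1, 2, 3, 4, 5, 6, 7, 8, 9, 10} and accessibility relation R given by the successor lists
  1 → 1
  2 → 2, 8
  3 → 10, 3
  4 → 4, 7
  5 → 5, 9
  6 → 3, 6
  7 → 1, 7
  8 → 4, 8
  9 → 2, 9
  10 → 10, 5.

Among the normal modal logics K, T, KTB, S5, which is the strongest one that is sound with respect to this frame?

Reflexive (axiom T): yes — every world is R-related to itself.
Symmetric (axiom B): no — 10 R 5 but not 5 R 10.
Euclidean (axiom 5): no — 10 R 5 and 10 R 10, but not 5 R 10.
So F validates K, T; KTB would additionally require R to be symmetric. The strongest is T.

T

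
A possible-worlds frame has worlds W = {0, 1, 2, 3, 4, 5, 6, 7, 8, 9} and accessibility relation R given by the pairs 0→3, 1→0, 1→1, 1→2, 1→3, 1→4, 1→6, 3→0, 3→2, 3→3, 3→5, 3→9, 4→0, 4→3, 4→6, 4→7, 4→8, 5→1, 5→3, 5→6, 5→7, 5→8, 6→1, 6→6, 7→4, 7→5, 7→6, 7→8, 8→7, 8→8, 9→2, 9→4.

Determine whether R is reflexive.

No

Reflexive: no — 0 is not related to itself.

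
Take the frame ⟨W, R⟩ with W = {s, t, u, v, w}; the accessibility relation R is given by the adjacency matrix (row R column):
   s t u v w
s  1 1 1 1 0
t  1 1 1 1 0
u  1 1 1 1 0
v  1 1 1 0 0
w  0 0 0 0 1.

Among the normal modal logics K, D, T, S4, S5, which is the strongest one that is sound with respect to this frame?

Serial (axiom D): yes — every world has a successor (e.g. s R s).
Reflexive (axiom T): no — v is not related to itself.
Transitive (axiom 4): no — v R s and s R v, but not v R v.
Euclidean (axiom 5): no — s R v and s R v, but not v R v.
So F validates K, D; T would additionally require R to be reflexive. The strongest is D.

D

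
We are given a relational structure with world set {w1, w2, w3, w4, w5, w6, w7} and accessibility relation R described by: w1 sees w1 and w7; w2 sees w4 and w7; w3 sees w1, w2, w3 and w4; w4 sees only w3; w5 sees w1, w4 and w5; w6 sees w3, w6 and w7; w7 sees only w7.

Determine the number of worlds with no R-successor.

0

R is serial; there are no such worlds.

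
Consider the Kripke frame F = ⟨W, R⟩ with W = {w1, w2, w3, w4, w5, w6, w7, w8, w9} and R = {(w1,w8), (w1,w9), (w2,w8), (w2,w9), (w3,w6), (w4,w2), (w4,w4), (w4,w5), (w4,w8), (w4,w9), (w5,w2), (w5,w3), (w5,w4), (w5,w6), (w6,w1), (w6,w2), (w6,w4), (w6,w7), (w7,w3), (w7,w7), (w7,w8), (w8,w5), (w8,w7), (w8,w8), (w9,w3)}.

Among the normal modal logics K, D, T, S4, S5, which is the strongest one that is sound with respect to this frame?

D

Serial (axiom D): yes — every world has a successor (e.g. w1 R w8).
Reflexive (axiom T): no — w1 is not related to itself.
Transitive (axiom 4): no — w1 R w8 and w8 R w5, but not w1 R w5.
Euclidean (axiom 5): no — w1 R w8 and w1 R w9, but not w8 R w9.
So F validates K, D; T would additionally require R to be reflexive. The strongest is D.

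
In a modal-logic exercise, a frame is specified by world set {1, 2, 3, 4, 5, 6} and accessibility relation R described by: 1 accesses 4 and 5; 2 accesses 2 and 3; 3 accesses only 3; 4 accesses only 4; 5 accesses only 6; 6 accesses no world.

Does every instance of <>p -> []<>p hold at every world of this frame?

Axiom 5 corresponds to the accessibility relation being Euclidean.
Euclidean: no — 1 R 4 and 1 R 5, but not 4 R 5.

No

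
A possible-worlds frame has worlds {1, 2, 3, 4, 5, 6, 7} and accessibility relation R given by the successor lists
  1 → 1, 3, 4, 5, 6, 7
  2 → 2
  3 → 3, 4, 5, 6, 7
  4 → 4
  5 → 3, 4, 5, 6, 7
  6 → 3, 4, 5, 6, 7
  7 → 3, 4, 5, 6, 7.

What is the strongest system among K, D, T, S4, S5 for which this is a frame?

Serial (axiom D): yes — every world has a successor (e.g. 1 R 1).
Reflexive (axiom T): yes — every world is R-related to itself.
Transitive (axiom 4): yes — every two-step R-path is closed by a direct edge.
Euclidean (axiom 5): no — 1 R 4 and 1 R 3, but not 4 R 3.
So F validates K, D, T, S4; S5 would additionally require R to be Euclidean. The strongest is S4.

S4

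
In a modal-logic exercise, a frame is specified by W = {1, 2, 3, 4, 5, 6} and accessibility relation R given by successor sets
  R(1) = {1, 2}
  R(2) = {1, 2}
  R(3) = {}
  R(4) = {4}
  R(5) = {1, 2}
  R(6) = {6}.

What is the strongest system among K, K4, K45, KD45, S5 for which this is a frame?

Transitive (axiom 4): yes — every two-step R-path is closed by a direct edge.
Euclidean (axiom 5): yes — any two successors of a common world are R-related.
Serial (axiom D): no — 3 has no R-successor.
Reflexive (axiom T): no — 3 is not related to itself.
So F validates K, K4, K45; KD45 would additionally require R to be serial. The strongest is K45.

K45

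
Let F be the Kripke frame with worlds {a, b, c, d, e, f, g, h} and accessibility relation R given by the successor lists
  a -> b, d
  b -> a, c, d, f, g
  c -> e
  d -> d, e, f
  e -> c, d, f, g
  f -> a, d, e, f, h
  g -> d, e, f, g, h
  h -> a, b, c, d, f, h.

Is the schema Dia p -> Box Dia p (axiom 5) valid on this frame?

By correspondence theory, 5 is valid on a frame iff R is Euclidean.
Euclidean: no — a R d and a R b, but not d R b.

No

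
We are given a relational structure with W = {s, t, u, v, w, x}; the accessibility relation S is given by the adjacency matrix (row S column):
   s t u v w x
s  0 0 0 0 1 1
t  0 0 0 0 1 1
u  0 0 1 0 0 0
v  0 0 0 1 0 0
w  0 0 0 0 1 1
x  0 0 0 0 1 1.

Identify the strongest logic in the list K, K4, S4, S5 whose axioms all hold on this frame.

K4

Transitive (axiom 4): yes — every two-step S-path is closed by a direct edge.
Reflexive (axiom T): no — s is not related to itself.
Euclidean (axiom 5): yes — any two successors of a common world are S-related.
So F validates K, K4; S4 would additionally require S to be reflexive. The strongest is K4.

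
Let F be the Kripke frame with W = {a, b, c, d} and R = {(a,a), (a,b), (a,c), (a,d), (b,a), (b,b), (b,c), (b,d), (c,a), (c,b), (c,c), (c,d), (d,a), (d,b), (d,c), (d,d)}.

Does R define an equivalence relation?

Yes

Reflexive: yes — every world is R-related to itself.
Symmetric: yes — every pair in R has its reverse in R.
Transitive: yes — every two-step R-path is closed by a direct edge.
So R is an equivalence relation.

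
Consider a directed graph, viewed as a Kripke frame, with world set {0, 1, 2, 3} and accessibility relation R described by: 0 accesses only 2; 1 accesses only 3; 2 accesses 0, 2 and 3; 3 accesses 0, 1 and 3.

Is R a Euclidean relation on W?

No

Euclidean: no — 2 R 0 and 2 R 3, but not 0 R 3.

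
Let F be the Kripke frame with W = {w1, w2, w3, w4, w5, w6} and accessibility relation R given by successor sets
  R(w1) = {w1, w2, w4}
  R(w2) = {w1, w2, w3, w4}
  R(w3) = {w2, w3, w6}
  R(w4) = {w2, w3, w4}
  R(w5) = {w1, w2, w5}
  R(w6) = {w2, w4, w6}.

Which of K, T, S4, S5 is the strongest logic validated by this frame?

Reflexive (axiom T): yes — every world is R-related to itself.
Transitive (axiom 4): no — w1 R w2 and w2 R w3, but not w1 R w3.
Euclidean (axiom 5): no — w2 R w1 and w2 R w3, but not w1 R w3.
So F validates K, T; S4 would additionally require R to be transitive. The strongest is T.

T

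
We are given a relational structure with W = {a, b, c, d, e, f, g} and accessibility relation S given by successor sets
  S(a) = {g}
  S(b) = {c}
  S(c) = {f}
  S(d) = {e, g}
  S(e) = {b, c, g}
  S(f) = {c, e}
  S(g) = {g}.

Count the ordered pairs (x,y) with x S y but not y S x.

8

Enumerating: (a,g), (b,c), (d,e), (d,g), (e,b), (e,c), (e,g), (f,e).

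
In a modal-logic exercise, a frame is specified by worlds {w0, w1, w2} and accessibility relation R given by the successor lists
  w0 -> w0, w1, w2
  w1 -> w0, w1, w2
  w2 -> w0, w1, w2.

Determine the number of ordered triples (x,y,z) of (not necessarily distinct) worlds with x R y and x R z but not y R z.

R is Euclidean; there are no such tuples.

0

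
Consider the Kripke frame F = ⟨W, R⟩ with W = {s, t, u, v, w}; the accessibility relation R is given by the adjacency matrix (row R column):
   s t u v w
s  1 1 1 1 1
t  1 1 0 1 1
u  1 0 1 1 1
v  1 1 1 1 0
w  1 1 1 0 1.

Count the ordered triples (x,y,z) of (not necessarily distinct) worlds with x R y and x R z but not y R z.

12

Enumerating: (s,t,u), (s,u,t), (s,v,w), (s,w,v), (t,v,w), (t,w,v), (u,v,w), (u,w,v), (v,t,u), (v,u,t), (w,t,u), (w,u,t).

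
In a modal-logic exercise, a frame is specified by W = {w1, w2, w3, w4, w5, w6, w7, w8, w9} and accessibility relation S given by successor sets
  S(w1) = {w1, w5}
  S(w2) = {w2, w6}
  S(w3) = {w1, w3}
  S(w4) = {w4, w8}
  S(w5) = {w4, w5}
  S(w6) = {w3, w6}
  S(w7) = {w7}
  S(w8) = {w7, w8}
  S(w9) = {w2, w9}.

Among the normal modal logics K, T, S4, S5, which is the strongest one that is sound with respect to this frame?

T

Reflexive (axiom T): yes — every world is S-related to itself.
Transitive (axiom 4): no — w1 S w5 and w5 S w4, but not w1 S w4.
Euclidean (axiom 5): no — w1 S w5 and w1 S w1, but not w5 S w1.
So F validates K, T; S4 would additionally require S to be transitive. The strongest is T.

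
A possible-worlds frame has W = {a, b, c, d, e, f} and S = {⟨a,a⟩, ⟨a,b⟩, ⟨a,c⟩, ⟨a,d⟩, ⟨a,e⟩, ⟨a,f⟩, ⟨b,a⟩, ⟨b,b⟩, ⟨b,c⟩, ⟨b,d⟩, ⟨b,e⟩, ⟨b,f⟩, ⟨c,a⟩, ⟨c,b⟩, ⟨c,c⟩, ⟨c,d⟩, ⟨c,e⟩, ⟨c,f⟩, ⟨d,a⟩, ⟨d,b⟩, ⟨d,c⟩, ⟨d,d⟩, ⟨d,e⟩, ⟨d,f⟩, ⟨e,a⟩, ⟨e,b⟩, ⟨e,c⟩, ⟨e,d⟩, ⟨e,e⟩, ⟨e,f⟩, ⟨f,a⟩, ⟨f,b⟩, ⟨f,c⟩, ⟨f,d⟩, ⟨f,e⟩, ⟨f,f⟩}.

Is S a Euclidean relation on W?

Euclidean: yes — any two successors of a common world are S-related.

Yes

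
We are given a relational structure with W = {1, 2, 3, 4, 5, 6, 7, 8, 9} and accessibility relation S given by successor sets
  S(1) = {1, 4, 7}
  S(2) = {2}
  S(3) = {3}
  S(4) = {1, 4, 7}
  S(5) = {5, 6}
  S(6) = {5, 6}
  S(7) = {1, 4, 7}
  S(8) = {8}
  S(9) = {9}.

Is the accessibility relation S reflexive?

Yes

Reflexive: yes — every world is S-related to itself.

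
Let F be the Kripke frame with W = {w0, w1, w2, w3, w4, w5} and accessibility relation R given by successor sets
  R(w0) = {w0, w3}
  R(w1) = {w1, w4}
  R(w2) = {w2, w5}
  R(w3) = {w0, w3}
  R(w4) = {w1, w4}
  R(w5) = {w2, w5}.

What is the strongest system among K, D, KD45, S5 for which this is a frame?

Serial (axiom D): yes — every world has a successor (e.g. w0 R w0).
Euclidean (axiom 5): yes — any two successors of a common world are R-related.
Transitive (axiom 4): yes — every two-step R-path is closed by a direct edge.
Reflexive (axiom T): yes — every world is R-related to itself.
So F validates K, D, KD45, S5. The strongest is S5.

S5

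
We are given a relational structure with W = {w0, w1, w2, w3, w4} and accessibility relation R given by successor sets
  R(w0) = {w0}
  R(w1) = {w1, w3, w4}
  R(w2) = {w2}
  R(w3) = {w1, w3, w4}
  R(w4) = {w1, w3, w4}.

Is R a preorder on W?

Reflexive: yes — every world is R-related to itself.
Transitive: yes — every two-step R-path is closed by a direct edge.
So R is a preorder.

Yes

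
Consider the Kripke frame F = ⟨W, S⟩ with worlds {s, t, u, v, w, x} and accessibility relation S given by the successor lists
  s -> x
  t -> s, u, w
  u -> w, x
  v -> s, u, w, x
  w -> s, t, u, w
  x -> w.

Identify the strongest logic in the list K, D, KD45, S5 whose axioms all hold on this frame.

D

Serial (axiom D): yes — every world has a successor (e.g. s S x).
Euclidean (axiom 5): no — t S s and t S u, but not s S u.
Transitive (axiom 4): no — s S x and x S w, but not s S w.
Reflexive (axiom T): no — s is not related to itself.
So F validates K, D; KD45 would additionally require S to be Euclidean and transitive. The strongest is D.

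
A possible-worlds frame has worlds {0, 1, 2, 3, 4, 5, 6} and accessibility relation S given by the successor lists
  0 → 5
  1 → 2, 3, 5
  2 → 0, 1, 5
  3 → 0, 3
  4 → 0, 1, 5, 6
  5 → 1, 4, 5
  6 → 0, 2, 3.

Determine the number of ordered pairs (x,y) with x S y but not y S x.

Enumerating: (0,5), (1,3), (2,0), (2,5), (3,0), (4,0), (4,1), (4,6), (6,0), (6,2), (6,3).

11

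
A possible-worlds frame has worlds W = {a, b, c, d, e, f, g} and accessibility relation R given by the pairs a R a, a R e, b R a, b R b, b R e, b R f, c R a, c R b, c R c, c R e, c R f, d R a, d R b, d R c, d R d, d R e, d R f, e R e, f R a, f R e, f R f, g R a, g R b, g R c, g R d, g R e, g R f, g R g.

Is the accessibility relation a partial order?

Yes

Reflexive: yes — every world is R-related to itself.
Transitive: yes — every two-step R-path is closed by a direct edge.
Antisymmetric: yes — no distinct pair is related both ways.
So R is a partial order.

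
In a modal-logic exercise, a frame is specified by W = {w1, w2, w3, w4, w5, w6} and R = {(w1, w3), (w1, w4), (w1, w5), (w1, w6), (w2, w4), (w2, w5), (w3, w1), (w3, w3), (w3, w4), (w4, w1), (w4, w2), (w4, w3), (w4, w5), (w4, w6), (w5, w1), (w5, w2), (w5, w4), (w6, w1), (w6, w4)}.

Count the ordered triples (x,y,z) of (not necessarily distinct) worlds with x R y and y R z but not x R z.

Enumerating: (w1,w3,w1), (w1,w4,w1), (w1,w4,w2), (w1,w5,w1), (w1,w5,w2), (w1,w6,w1), (w2,w4,w1), (w2,w4,w2), (w2,w4,w3), (w2,w4,w6), (w2,w5,w1), (w2,w5,w2), … and 24 more.
Total: 36.

36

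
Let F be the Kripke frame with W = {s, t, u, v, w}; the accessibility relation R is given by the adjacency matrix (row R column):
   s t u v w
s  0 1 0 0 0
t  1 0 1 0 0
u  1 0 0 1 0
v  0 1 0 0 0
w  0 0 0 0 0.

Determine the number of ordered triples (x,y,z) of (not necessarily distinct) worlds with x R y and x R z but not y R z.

9

Enumerating: (s,t,t), (t,s,s), (t,s,u), (t,u,u), (u,s,s), (u,s,v), (u,v,s), (u,v,v), (v,t,t).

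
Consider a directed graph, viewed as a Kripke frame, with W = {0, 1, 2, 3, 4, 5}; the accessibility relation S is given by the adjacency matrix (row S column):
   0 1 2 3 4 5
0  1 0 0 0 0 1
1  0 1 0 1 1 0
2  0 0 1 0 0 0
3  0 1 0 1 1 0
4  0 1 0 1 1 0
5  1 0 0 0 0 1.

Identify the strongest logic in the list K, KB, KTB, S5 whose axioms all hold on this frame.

S5

Symmetric (axiom B): yes — every pair in S has its reverse in S.
Reflexive (axiom T): yes — every world is S-related to itself.
Euclidean (axiom 5): yes — any two successors of a common world are S-related.
So F validates K, KB, KTB, S5. The strongest is S5.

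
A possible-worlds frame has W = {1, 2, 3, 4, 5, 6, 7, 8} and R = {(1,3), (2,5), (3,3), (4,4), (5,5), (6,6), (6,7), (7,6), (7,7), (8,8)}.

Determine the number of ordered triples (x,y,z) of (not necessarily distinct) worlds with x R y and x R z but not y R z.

R is Euclidean; there are no such tuples.

0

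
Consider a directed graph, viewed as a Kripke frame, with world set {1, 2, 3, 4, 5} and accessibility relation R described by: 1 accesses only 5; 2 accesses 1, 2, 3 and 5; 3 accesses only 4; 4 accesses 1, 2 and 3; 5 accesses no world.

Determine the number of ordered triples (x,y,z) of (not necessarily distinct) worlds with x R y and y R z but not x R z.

Enumerating: (2,3,4), (3,4,1), (3,4,2), (3,4,3), (4,1,5), (4,2,5), (4,3,4).

7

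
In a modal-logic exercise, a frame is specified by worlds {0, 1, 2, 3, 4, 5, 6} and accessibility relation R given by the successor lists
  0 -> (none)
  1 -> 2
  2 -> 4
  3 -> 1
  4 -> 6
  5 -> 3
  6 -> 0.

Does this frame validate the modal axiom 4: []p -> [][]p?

Axiom 4 corresponds to the accessibility relation being transitive.
Transitive: no — 1 R 2 and 2 R 4, but not 1 R 4.

No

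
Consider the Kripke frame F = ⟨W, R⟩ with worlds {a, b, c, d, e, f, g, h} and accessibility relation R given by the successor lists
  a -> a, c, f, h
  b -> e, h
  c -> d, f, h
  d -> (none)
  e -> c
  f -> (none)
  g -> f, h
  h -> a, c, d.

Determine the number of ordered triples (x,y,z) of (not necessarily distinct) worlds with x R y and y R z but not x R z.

Enumerating: (a,c,d), (a,h,d), (b,e,c), (b,h,a), (b,h,c), (b,h,d), (c,h,a), (c,h,c), (e,c,d), (e,c,f), (e,c,h), (g,h,a), (g,h,c), (g,h,d), (h,a,f), (h,a,h), (h,c,f), (h,c,h).

18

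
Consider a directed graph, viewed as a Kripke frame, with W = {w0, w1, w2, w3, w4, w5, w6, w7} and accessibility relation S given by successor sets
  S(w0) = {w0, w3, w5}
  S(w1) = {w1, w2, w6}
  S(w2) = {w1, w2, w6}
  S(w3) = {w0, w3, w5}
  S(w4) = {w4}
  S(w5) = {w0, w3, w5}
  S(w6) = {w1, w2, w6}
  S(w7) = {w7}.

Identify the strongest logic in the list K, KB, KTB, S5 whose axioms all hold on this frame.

S5

Symmetric (axiom B): yes — every pair in S has its reverse in S.
Reflexive (axiom T): yes — every world is S-related to itself.
Euclidean (axiom 5): yes — any two successors of a common world are S-related.
So F validates K, KB, KTB, S5. The strongest is S5.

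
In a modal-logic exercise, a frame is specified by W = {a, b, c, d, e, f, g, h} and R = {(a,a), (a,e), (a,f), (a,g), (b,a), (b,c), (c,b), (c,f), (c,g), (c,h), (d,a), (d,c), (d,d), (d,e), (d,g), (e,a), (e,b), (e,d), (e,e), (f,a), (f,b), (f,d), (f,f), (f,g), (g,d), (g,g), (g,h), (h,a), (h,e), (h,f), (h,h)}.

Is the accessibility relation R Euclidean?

Euclidean: no — a R e and a R f, but not e R f.

No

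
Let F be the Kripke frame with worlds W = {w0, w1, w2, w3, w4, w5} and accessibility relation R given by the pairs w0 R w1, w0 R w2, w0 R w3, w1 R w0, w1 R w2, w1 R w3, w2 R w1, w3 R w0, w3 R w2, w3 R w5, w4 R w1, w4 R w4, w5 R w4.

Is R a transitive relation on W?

Transitive: no — w0 R w3 and w3 R w5, but not w0 R w5.

No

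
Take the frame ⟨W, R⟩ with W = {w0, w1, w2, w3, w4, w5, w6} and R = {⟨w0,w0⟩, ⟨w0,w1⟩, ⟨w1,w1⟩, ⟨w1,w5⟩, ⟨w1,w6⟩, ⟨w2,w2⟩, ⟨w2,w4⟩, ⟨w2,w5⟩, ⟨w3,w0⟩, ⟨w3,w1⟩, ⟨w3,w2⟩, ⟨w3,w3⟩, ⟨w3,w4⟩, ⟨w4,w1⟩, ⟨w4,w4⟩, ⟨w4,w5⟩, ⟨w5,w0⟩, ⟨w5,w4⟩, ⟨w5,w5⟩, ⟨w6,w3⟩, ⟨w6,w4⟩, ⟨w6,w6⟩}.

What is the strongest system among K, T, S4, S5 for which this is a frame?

Reflexive (axiom T): yes — every world is R-related to itself.
Transitive (axiom 4): no — w0 R w1 and w1 R w5, but not w0 R w5.
Euclidean (axiom 5): no — w1 R w5 and w1 R w6, but not w5 R w6.
So F validates K, T; S4 would additionally require R to be transitive. The strongest is T.

T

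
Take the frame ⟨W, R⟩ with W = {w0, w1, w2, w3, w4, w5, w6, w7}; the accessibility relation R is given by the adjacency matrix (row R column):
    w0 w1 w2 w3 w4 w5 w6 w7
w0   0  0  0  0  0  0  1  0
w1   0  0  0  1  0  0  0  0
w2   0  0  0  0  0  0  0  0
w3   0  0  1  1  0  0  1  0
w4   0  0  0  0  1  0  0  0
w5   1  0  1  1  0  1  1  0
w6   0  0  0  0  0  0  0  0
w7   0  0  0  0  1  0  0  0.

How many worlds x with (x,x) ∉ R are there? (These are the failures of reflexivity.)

Enumerating: w0, w1, w2, w6, w7.

5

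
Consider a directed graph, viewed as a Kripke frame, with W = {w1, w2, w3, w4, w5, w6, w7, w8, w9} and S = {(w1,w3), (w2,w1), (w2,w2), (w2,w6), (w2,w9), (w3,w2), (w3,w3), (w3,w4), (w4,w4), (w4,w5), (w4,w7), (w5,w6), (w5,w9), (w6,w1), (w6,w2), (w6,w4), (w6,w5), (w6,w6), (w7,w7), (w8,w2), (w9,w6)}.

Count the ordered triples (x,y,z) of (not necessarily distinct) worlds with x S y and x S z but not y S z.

33

Enumerating: (w2,w1,w1), (w2,w1,w2), (w2,w1,w6), (w2,w1,w9), (w2,w6,w9), (w2,w9,w1), (w2,w9,w2), (w2,w9,w9), (w3,w2,w3), (w3,w2,w4), (w3,w4,w2), (w3,w4,w3), … and 21 more.
Total: 33.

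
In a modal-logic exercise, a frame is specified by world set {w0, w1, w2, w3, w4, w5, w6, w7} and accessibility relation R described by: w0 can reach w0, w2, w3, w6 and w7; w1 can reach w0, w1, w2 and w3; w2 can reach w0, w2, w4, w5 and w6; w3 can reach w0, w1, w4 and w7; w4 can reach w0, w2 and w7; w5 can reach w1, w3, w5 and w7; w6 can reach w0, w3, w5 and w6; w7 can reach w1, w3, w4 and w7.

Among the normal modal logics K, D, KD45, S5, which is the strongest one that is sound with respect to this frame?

Serial (axiom D): yes — every world has a successor (e.g. w0 R w0).
Euclidean (axiom 5): no — w0 R w2 and w0 R w3, but not w2 R w3.
Transitive (axiom 4): no — w0 R w2 and w2 R w4, but not w0 R w4.
Reflexive (axiom T): no — w3 is not related to itself.
So F validates K, D; KD45 would additionally require R to be Euclidean and transitive. The strongest is D.

D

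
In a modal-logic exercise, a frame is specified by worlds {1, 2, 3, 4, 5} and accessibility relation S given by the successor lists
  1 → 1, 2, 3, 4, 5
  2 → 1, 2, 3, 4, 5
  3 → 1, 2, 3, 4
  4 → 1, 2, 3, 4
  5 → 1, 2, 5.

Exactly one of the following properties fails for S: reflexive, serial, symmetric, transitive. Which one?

transitive

Reflexive: yes — every world is S-related to itself.
Serial: yes — every world has a successor (e.g. 1 S 1).
Symmetric: yes — every pair in S has its reverse in S.
Transitive: no — 3 S 1 and 1 S 5, but not 3 S 5.
Only transitive fails.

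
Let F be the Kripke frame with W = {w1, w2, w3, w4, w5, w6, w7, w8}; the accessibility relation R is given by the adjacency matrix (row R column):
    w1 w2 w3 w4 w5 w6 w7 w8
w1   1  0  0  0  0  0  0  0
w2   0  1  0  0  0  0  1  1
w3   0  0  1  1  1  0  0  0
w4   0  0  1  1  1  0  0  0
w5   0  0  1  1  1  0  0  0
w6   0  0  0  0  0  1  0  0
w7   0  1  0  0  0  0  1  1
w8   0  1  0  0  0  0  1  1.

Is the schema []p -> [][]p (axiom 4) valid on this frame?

Yes

Axiom 4 corresponds to the accessibility relation being transitive.
Transitive: yes — every two-step R-path is closed by a direct edge.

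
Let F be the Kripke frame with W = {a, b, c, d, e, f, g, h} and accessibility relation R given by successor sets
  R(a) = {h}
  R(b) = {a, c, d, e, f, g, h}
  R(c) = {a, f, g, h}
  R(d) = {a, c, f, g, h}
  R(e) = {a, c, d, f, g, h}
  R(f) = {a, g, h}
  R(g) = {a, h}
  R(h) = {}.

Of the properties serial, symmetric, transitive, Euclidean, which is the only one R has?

transitive

Serial: no — h has no R-successor.
Symmetric: no — a R h but not h R a.
Transitive: yes — every two-step R-path is closed by a direct edge.
Euclidean: no — b R a and b R c, but not a R c.
Only transitive holds.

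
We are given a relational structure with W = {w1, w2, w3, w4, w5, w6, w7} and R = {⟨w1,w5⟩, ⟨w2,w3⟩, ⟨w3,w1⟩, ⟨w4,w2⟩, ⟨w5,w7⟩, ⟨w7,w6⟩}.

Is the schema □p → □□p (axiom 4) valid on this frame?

No

Axiom 4 corresponds to the accessibility relation being transitive.
Transitive: no — w1 R w5 and w5 R w7, but not w1 R w7.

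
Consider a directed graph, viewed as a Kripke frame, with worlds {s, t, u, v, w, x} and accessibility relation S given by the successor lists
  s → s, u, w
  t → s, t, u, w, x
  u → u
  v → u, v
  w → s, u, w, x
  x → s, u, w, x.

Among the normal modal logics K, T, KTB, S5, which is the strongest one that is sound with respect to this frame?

Reflexive (axiom T): yes — every world is S-related to itself.
Symmetric (axiom B): no — s S u but not u S s.
Euclidean (axiom 5): no — s S u and s S w, but not u S w.
So F validates K, T; KTB would additionally require S to be symmetric. The strongest is T.

T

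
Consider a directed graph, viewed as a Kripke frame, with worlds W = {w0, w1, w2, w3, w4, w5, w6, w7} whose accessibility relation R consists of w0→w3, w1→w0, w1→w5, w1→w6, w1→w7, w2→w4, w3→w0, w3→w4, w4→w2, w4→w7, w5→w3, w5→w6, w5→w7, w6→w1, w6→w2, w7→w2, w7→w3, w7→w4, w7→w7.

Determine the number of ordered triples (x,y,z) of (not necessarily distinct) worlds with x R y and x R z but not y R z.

40

Enumerating: (w0,w3,w3), (w1,w0,w0), (w1,w0,w5), (w1,w0,w6), (w1,w0,w7), (w1,w5,w0), (w1,w5,w5), (w1,w6,w0), (w1,w6,w5), (w1,w6,w6), (w1,w6,w7), (w1,w7,w0), … and 28 more.
Total: 40.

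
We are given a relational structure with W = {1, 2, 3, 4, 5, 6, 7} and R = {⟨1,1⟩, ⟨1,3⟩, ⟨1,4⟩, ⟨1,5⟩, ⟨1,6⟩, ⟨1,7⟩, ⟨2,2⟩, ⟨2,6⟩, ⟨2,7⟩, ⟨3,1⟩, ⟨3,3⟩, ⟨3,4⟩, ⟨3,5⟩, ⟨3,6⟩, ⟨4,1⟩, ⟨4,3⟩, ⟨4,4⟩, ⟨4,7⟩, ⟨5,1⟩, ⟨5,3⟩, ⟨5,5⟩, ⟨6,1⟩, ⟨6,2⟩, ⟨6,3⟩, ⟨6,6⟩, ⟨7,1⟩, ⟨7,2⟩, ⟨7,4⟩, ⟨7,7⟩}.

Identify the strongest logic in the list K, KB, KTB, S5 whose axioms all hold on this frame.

Symmetric (axiom B): yes — every pair in R has its reverse in R.
Reflexive (axiom T): yes — every world is R-related to itself.
Euclidean (axiom 5): no — 1 R 3 and 1 R 7, but not 3 R 7.
So F validates K, KB, KTB; S5 would additionally require R to be Euclidean. The strongest is KTB.

KTB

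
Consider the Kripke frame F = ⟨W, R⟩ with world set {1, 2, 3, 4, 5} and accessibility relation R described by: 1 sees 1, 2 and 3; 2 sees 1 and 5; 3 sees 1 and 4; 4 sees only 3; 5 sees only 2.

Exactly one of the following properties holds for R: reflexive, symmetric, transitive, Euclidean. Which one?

symmetric

Reflexive: no — 2 is not related to itself.
Symmetric: yes — every pair in R has its reverse in R.
Transitive: no — 1 R 2 and 2 R 5, but not 1 R 5.
Euclidean: no — 1 R 2 and 1 R 3, but not 2 R 3.
Only symmetric holds.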